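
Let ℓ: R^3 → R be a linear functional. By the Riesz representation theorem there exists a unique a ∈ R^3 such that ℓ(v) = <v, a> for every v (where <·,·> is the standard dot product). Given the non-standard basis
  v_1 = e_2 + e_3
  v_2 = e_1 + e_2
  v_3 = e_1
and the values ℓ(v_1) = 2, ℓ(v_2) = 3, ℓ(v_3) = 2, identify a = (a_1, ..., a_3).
a = (2, 1, 1)

Write a = (a_1, ..., a_3) in the standard basis. For each basis vector v_i, ℓ(v_i) = <v_i, a> is a linear equation in the a_j's. Collect the n equations into a matrix system V a = ℓ, where row i of V is v_i (expressed in the standard basis). Since V is invertible (lower-triangular with 1s on the diagonal, up to permutation), solve by back-substitution:
  V =
[[0, 1, 1],
 [1, 1, 0],
 [1, 0, 0]]
  V a = (2, 3, 2)
Solving gives a = (2, 1, 1).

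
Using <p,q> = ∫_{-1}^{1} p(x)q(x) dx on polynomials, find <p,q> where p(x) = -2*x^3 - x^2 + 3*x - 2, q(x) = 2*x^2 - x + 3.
<p,q> = -56/3

Expand the product: p(x)·q(x) = -4*x^5 + x^3 - 10*x^2 + 11*x - 6.
∫_{-1}^{1} of each monomial x^k gives [2/(k+1) if k even, 0 if k odd]. Integrating term-by-term (or equivalently evaluating the antiderivative F(x) = -2*x^6/3 + x^4/4 - 10*x^3/3 + 11*x^2/2 - 6*x at the endpoints):
  F(1) − F(−1) = -17/4 − (173/12) = -56/3.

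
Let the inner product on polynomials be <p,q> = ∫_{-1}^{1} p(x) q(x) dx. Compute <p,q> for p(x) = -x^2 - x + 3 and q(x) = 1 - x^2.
<p,q> = 56/15

Expand the product: p(x)·q(x) = x^4 + x^3 - 4*x^2 - x + 3.
∫_{-1}^{1} of each monomial x^k gives [2/(k+1) if k even, 0 if k odd]. Integrating term-by-term (or equivalently evaluating the antiderivative F(x) = x^5/5 + x^4/4 - 4*x^3/3 - x^2/2 + 3*x at the endpoints):
  F(1) − F(−1) = 97/60 − (-127/60) = 56/15.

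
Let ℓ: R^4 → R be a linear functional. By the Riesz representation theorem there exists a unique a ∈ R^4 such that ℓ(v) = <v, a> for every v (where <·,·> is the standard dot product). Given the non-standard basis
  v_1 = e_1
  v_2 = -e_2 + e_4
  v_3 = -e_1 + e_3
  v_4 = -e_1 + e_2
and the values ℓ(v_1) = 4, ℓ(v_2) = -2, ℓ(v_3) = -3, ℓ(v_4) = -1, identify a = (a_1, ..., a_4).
a = (4, 3, 1, 1)

Write a = (a_1, ..., a_4) in the standard basis. For each basis vector v_i, ℓ(v_i) = <v_i, a> is a linear equation in the a_j's. Collect the n equations into a matrix system V a = ℓ, where row i of V is v_i (expressed in the standard basis). Since V is invertible (lower-triangular with 1s on the diagonal, up to permutation), solve by back-substitution:
  V =
[[1, 0, 0, 0],
 [0, -1, 0, 1],
 [-1, 0, 1, 0],
 [-1, 1, 0, 0]]
  V a = (4, -2, -3, -1)
Solving gives a = (4, 3, 1, 1).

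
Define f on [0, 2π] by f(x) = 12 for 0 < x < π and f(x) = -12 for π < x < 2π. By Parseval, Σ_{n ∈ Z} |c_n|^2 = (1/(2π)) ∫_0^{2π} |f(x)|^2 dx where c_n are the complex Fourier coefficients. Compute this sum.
Σ |c_n|^2 = 144

Parseval equates the L^2 energy of f (normalised by 1/(2π)) with the ℓ^2 sum of its Fourier coefficients: (1/(2π)) ∫_0^{2π} |f|^2 = Σ |c_n|^2.
Compute the left side: (1/(2π)) [∫_0^π 12^2 dx + ∫_π^{2π} (-12)^2 dx] = (1/(2π)) · (144π + 144π) = (144 + 144)/2 = 144.
So Σ_{n ∈ Z} |c_n|^2 = 144.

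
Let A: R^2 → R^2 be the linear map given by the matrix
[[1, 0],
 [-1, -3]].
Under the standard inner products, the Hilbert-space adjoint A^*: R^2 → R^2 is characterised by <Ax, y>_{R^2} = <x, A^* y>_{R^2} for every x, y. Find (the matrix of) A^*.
A^* = A^T =
[[1, -1],
 [0, -3]]

For real matrices with standard dot products, the defining identity <Ax, y> = <x, A^* y> gives (Ax)^T y = x^T (A^*) y, i.e. x^T A^T y = x^T (A^*) y. Since this holds for all x, y, we must have A^* = A^T. Therefore
A^* =
[[1, -1],
 [0, -3]].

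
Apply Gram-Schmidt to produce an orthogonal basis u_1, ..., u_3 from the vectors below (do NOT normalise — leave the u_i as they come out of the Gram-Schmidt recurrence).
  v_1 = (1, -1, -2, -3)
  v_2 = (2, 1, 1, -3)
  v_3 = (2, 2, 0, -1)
Orthogonal basis:
  u_1 = (1, -1, -2, -3)
  u_2 = (22/15, 23/15, 31/15, -7/5)
  u_3 = (127/161, 8/7, -165/161, 13/23)

Apply the Gram-Schmidt recurrence
  u_1 = v_1
  u_i = v_i − Σ_{j<i} ((v_i · u_j) / (u_j · u_j)) · u_j.

Step by step this gives:
  u_1 = (1, -1, -2, -3)
  u_2 = (22/15, 23/15, 31/15, -7/5)
  u_3 = (127/161, 8/7, -165/161, 13/23)

Orthogonality check:
  u_2 · u_1 = 0 (should be 0)
  u_3 · u_1 = 0 (should be 0)
  u_3 · u_2 = 0 (should be 0)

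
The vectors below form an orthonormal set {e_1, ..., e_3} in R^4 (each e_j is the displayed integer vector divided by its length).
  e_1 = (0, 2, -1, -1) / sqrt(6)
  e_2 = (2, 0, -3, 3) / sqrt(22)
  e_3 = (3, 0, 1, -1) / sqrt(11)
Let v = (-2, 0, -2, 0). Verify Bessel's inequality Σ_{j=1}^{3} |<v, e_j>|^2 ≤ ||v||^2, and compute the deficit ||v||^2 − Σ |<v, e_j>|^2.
Σ |<v, e_j>|^2 = 20/3; ||v||^2 = 8; deficit = 4/3

Write each e_j = u_j / sqrt(<u_j, u_j>) where u_j is the displayed integer vector. Then <v, e_j> = <v, u_j> / sqrt(<u_j, u_j>), so |<v, e_j>|^2 = <v, u_j>^2 / <u_j, u_j>.
Coefficients: <v, e_1> = 2/sqrt(6), <v, e_2> = 2/sqrt(22), <v, e_3> = -8/sqrt(11).
Square and sum: Σ |<v, e_j>|^2 = 20/3.
Compute ||v||^2 = v·v = 8.
Deficit = 8 − 20/3 = 4/3 ≥ 0, confirming Bessel's inequality. (The deficit equals ||v − Σ <v,e_j> e_j||^2, the squared distance from v to span{e_j}.)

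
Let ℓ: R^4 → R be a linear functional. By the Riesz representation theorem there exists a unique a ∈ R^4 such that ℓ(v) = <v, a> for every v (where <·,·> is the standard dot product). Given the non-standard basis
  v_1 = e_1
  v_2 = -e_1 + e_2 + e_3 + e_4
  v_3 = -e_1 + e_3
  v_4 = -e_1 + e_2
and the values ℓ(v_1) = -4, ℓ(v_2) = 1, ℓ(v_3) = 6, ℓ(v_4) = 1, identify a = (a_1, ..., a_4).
a = (-4, -3, 2, -2)

Write a = (a_1, ..., a_4) in the standard basis. For each basis vector v_i, ℓ(v_i) = <v_i, a> is a linear equation in the a_j's. Collect the n equations into a matrix system V a = ℓ, where row i of V is v_i (expressed in the standard basis). Since V is invertible (lower-triangular with 1s on the diagonal, up to permutation), solve by back-substitution:
  V =
[[1, 0, 0, 0],
 [-1, 1, 1, 1],
 [-1, 0, 1, 0],
 [-1, 1, 0, 0]]
  V a = (-4, 1, 6, 1)
Solving gives a = (-4, -3, 2, -2).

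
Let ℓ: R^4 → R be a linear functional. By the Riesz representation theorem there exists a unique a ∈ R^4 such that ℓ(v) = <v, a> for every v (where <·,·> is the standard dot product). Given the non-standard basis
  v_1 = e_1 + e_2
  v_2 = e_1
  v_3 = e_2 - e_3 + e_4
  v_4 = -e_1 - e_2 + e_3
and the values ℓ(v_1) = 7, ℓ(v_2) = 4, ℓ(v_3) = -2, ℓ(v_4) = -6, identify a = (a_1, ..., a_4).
a = (4, 3, 1, -4)

Write a = (a_1, ..., a_4) in the standard basis. For each basis vector v_i, ℓ(v_i) = <v_i, a> is a linear equation in the a_j's. Collect the n equations into a matrix system V a = ℓ, where row i of V is v_i (expressed in the standard basis). Since V is invertible (lower-triangular with 1s on the diagonal, up to permutation), solve by back-substitution:
  V =
[[1, 1, 0, 0],
 [1, 0, 0, 0],
 [0, 1, -1, 1],
 [-1, -1, 1, 0]]
  V a = (7, 4, -2, -6)
Solving gives a = (4, 3, 1, -4).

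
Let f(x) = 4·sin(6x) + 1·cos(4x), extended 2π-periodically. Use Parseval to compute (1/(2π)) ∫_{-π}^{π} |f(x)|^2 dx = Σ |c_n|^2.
Σ |c_n|^2 = 17/2

Expand |f|^2 and use orthogonality of {sin(nx), cos(mx)} on [-π, π]:
  ∫_{-π}^{π} sin(nx)^2 dx = π, ∫ cos(mx)^2 dx = π, and cross terms integrate to 0.
So ∫_{-π}^{π} f(x)^2 dx = 4^2 · π + 1^2 · π = (16 + 1)π.
Divide by 2π: (16 + 1)/2 = 17/2.
By Parseval, this equals Σ |c_n|^2.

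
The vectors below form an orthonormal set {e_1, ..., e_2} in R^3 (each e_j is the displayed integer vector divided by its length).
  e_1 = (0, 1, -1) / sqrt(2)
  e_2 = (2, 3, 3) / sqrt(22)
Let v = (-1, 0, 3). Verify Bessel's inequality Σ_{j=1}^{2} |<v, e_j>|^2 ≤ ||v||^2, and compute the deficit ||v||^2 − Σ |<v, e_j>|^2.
Σ |<v, e_j>|^2 = 74/11; ||v||^2 = 10; deficit = 36/11

Write each e_j = u_j / sqrt(<u_j, u_j>) where u_j is the displayed integer vector. Then <v, e_j> = <v, u_j> / sqrt(<u_j, u_j>), so |<v, e_j>|^2 = <v, u_j>^2 / <u_j, u_j>.
Coefficients: <v, e_1> = -3/sqrt(2), <v, e_2> = 7/sqrt(22).
Square and sum: Σ |<v, e_j>|^2 = 74/11.
Compute ||v||^2 = v·v = 10.
Deficit = 10 − 74/11 = 36/11 ≥ 0, confirming Bessel's inequality. (The deficit equals ||v − Σ <v,e_j> e_j||^2, the squared distance from v to span{e_j}.)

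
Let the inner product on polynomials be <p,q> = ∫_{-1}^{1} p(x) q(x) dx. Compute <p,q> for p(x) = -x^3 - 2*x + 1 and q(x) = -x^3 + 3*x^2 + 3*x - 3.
<p,q> = -284/35

Expand the product: p(x)·q(x) = x^6 - 3*x^5 - x^4 - 4*x^3 - 3*x^2 + 9*x - 3.
∫_{-1}^{1} of each monomial x^k gives [2/(k+1) if k even, 0 if k odd]. Integrating term-by-term (or equivalently evaluating the antiderivative F(x) = x^7/7 - x^6/2 - x^5/5 - x^4 - x^3 + 9*x^2/2 - 3*x at the endpoints):
  F(1) − F(−1) = -37/35 − (247/35) = -284/35.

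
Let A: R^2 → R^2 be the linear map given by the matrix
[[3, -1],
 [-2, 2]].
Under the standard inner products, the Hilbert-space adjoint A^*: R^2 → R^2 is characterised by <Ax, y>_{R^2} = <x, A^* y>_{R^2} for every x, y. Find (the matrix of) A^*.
A^* = A^T =
[[3, -2],
 [-1, 2]]

For real matrices with standard dot products, the defining identity <Ax, y> = <x, A^* y> gives (Ax)^T y = x^T (A^*) y, i.e. x^T A^T y = x^T (A^*) y. Since this holds for all x, y, we must have A^* = A^T. Therefore
A^* =
[[3, -2],
 [-1, 2]].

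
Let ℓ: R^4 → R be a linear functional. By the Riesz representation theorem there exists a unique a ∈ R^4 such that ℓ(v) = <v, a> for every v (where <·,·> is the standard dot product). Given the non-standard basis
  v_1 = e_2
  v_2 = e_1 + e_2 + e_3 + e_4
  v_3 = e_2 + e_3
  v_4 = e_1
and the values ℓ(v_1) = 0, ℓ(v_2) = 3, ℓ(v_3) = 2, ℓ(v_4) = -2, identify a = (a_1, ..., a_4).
a = (-2, 0, 2, 3)

Write a = (a_1, ..., a_4) in the standard basis. For each basis vector v_i, ℓ(v_i) = <v_i, a> is a linear equation in the a_j's. Collect the n equations into a matrix system V a = ℓ, where row i of V is v_i (expressed in the standard basis). Since V is invertible (lower-triangular with 1s on the diagonal, up to permutation), solve by back-substitution:
  V =
[[0, 1, 0, 0],
 [1, 1, 1, 1],
 [0, 1, 1, 0],
 [1, 0, 0, 0]]
  V a = (0, 3, 2, -2)
Solving gives a = (-2, 0, 2, 3).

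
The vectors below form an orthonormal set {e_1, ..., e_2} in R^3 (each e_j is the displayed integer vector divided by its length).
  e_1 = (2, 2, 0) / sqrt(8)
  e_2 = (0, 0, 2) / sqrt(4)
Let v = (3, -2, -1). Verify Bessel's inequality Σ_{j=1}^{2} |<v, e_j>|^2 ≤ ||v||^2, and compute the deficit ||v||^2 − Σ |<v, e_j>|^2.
Σ |<v, e_j>|^2 = 3/2; ||v||^2 = 14; deficit = 25/2

Write each e_j = u_j / sqrt(<u_j, u_j>) where u_j is the displayed integer vector. Then <v, e_j> = <v, u_j> / sqrt(<u_j, u_j>), so |<v, e_j>|^2 = <v, u_j>^2 / <u_j, u_j>.
Coefficients: <v, e_1> = 2/sqrt(8), <v, e_2> = -2/sqrt(4).
Square and sum: Σ |<v, e_j>|^2 = 3/2.
Compute ||v||^2 = v·v = 14.
Deficit = 14 − 3/2 = 25/2 ≥ 0, confirming Bessel's inequality. (The deficit equals ||v − Σ <v,e_j> e_j||^2, the squared distance from v to span{e_j}.)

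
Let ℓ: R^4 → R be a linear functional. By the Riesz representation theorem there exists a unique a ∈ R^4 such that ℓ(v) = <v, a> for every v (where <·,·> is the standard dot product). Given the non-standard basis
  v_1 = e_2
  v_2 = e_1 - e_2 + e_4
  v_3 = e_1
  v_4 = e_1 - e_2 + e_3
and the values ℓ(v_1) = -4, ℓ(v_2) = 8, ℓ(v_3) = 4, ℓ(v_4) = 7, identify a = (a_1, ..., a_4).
a = (4, -4, -1, 0)

Write a = (a_1, ..., a_4) in the standard basis. For each basis vector v_i, ℓ(v_i) = <v_i, a> is a linear equation in the a_j's. Collect the n equations into a matrix system V a = ℓ, where row i of V is v_i (expressed in the standard basis). Since V is invertible (lower-triangular with 1s on the diagonal, up to permutation), solve by back-substitution:
  V =
[[0, 1, 0, 0],
 [1, -1, 0, 1],
 [1, 0, 0, 0],
 [1, -1, 1, 0]]
  V a = (-4, 8, 4, 7)
Solving gives a = (4, -4, -1, 0).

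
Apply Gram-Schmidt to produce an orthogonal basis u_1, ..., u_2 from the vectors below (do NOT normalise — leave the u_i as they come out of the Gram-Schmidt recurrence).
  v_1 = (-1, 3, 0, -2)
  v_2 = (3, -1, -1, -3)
Orthogonal basis:
  u_1 = (-1, 3, 0, -2)
  u_2 = (3, -1, -1, -3)

Apply the Gram-Schmidt recurrence
  u_1 = v_1
  u_i = v_i − Σ_{j<i} ((v_i · u_j) / (u_j · u_j)) · u_j.

Step by step this gives:
  u_1 = (-1, 3, 0, -2)
  u_2 = (3, -1, -1, -3)

Orthogonality check:
  u_2 · u_1 = 0 (should be 0)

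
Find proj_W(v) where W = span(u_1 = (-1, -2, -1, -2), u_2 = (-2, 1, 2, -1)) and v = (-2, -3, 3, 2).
proj_W(v) = (-11/10, 3/10, 9/10, -7/10)

Set up U = [u_1 | ... | u_2] ∈ R^(4×2). The projector onto W = col(U) is P = U (U^T U)^(-1) U^T.
Compute U^T U =
  [10, 0]
  [0, 10],
and U^T v = (1, 5).
Solve U^T U · c = U^T v for the coefficients: c = (1/10, 1/2). The projection is proj_W(v) = U c.
Check: (v - proj_W(v)) · u_1 = 0  (should be 0).
Check: (v - proj_W(v)) · u_2 = 0  (should be 0).
Result: proj_W(v) = (-11/10, 3/10, 9/10, -7/10).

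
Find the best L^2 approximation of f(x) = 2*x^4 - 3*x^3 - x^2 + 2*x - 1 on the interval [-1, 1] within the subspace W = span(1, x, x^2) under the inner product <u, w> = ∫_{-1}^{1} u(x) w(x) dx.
g(x) = 5*x^2/7 + x/5 - 41/35

The best approximation g ∈ W is the orthogonal projection of f onto W. Writing g = a_0 + a_1 x + a_2 x^2, the coefficients solve the normal equations G · a = b where
  G_{ij} = <φ_i, φ_j> and b_i = <f, φ_i>, with φ_0 = 1, φ_1 = x, φ_2 = x^2.
G =
  [2, 0, 2/3]
  [0, 2/3, 0]
  [2/3, 0, 2/5],
b = (-28/15, 2/15, -52/105).
Solving gives a_0 = -41/35, a_1 = 1/5, a_2 = 5/7, so
  g(x) = 5*x^2/7 + x/5 - 41/35.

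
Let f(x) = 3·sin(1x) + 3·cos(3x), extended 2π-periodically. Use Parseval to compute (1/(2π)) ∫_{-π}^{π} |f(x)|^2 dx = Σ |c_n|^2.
Σ |c_n|^2 = 9

Expand |f|^2 and use orthogonality of {sin(nx), cos(mx)} on [-π, π]:
  ∫_{-π}^{π} sin(nx)^2 dx = π, ∫ cos(mx)^2 dx = π, and cross terms integrate to 0.
So ∫_{-π}^{π} f(x)^2 dx = 3^2 · π + 3^2 · π = (9 + 9)π.
Divide by 2π: (9 + 9)/2 = 9.
By Parseval, this equals Σ |c_n|^2.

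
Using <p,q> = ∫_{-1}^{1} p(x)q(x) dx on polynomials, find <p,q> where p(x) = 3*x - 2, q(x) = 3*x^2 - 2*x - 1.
<p,q> = -4

Expand the product: p(x)·q(x) = 9*x^3 - 12*x^2 + x + 2.
∫_{-1}^{1} of each monomial x^k gives [2/(k+1) if k even, 0 if k odd]. Integrating term-by-term (or equivalently evaluating the antiderivative F(x) = 9*x^4/4 - 4*x^3 + x^2/2 + 2*x at the endpoints):
  F(1) − F(−1) = 3/4 − (19/4) = -4.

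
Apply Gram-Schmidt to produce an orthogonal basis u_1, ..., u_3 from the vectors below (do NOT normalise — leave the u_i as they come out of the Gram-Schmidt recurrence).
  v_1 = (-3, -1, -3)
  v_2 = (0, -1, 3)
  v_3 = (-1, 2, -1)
Orthogonal basis:
  u_1 = (-3, -1, -3)
  u_2 = (-24/19, -27/19, 33/19)
  u_3 = (-1, 3/2, 1/2)

Apply the Gram-Schmidt recurrence
  u_1 = v_1
  u_i = v_i − Σ_{j<i} ((v_i · u_j) / (u_j · u_j)) · u_j.

Step by step this gives:
  u_1 = (-3, -1, -3)
  u_2 = (-24/19, -27/19, 33/19)
  u_3 = (-1, 3/2, 1/2)

Orthogonality check:
  u_2 · u_1 = 0 (should be 0)
  u_3 · u_1 = 0 (should be 0)
  u_3 · u_2 = 0 (should be 0)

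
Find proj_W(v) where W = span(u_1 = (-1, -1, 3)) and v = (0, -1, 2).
proj_W(v) = (-7/11, -7/11, 21/11)

Set up U = [u_1 | ... | u_1] ∈ R^(3×1). The projector onto W = col(U) is P = U (U^T U)^(-1) U^T.
Compute U^T U =
  [11],
and U^T v = (7).
Solve U^T U · c = U^T v for the coefficients: c = (7/11). The projection is proj_W(v) = U c.
Check: (v - proj_W(v)) · u_1 = 0  (should be 0).
Result: proj_W(v) = (-7/11, -7/11, 21/11).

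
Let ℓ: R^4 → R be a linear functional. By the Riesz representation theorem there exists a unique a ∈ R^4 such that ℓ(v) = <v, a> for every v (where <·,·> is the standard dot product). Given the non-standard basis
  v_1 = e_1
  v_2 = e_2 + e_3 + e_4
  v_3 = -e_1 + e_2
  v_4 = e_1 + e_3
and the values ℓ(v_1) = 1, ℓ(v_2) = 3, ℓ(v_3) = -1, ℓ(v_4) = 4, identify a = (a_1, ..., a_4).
a = (1, 0, 3, 0)

Write a = (a_1, ..., a_4) in the standard basis. For each basis vector v_i, ℓ(v_i) = <v_i, a> is a linear equation in the a_j's. Collect the n equations into a matrix system V a = ℓ, where row i of V is v_i (expressed in the standard basis). Since V is invertible (lower-triangular with 1s on the diagonal, up to permutation), solve by back-substitution:
  V =
[[1, 0, 0, 0],
 [0, 1, 1, 1],
 [-1, 1, 0, 0],
 [1, 0, 1, 0]]
  V a = (1, 3, -1, 4)
Solving gives a = (1, 0, 3, 0).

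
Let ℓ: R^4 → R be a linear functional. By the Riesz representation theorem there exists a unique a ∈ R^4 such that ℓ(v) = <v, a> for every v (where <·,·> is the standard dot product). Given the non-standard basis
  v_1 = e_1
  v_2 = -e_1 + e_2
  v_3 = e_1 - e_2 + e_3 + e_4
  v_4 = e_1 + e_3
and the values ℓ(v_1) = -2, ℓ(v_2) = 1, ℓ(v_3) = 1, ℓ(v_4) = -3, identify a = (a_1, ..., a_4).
a = (-2, -1, -1, 3)

Write a = (a_1, ..., a_4) in the standard basis. For each basis vector v_i, ℓ(v_i) = <v_i, a> is a linear equation in the a_j's. Collect the n equations into a matrix system V a = ℓ, where row i of V is v_i (expressed in the standard basis). Since V is invertible (lower-triangular with 1s on the diagonal, up to permutation), solve by back-substitution:
  V =
[[1, 0, 0, 0],
 [-1, 1, 0, 0],
 [1, -1, 1, 1],
 [1, 0, 1, 0]]
  V a = (-2, 1, 1, -3)
Solving gives a = (-2, -1, -1, 3).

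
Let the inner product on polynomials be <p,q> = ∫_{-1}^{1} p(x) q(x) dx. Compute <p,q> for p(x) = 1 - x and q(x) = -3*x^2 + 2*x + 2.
<p,q> = 2/3

Expand the product: p(x)·q(x) = 3*x^3 - 5*x^2 + 2.
∫_{-1}^{1} of each monomial x^k gives [2/(k+1) if k even, 0 if k odd]. Integrating term-by-term (or equivalently evaluating the antiderivative F(x) = 3*x^4/4 - 5*x^3/3 + 2*x at the endpoints):
  F(1) − F(−1) = 13/12 − (5/12) = 2/3.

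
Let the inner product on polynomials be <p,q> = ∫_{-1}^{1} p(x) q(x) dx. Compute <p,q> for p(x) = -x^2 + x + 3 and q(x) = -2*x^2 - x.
<p,q> = -58/15

Expand the product: p(x)·q(x) = 2*x^4 - x^3 - 7*x^2 - 3*x.
∫_{-1}^{1} of each monomial x^k gives [2/(k+1) if k even, 0 if k odd]. Integrating term-by-term (or equivalently evaluating the antiderivative F(x) = 2*x^5/5 - x^4/4 - 7*x^3/3 - 3*x^2/2 at the endpoints):
  F(1) − F(−1) = -221/60 − (11/60) = -58/15.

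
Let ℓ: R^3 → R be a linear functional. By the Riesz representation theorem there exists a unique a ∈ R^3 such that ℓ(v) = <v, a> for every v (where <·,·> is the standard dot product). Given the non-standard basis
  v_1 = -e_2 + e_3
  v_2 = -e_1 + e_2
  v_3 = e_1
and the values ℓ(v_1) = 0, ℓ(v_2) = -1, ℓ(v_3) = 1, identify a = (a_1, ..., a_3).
a = (1, 0, 0)

Write a = (a_1, ..., a_3) in the standard basis. For each basis vector v_i, ℓ(v_i) = <v_i, a> is a linear equation in the a_j's. Collect the n equations into a matrix system V a = ℓ, where row i of V is v_i (expressed in the standard basis). Since V is invertible (lower-triangular with 1s on the diagonal, up to permutation), solve by back-substitution:
  V =
[[0, -1, 1],
 [-1, 1, 0],
 [1, 0, 0]]
  V a = (0, -1, 1)
Solving gives a = (1, 0, 0).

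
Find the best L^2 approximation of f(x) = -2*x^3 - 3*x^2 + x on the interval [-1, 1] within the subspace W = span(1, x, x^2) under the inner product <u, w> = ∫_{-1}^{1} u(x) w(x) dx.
g(x) = -3*x^2 - x/5

The best approximation g ∈ W is the orthogonal projection of f onto W. Writing g = a_0 + a_1 x + a_2 x^2, the coefficients solve the normal equations G · a = b where
  G_{ij} = <φ_i, φ_j> and b_i = <f, φ_i>, with φ_0 = 1, φ_1 = x, φ_2 = x^2.
G =
  [2, 0, 2/3]
  [0, 2/3, 0]
  [2/3, 0, 2/5],
b = (-2, -2/15, -6/5).
Solving gives a_0 = 0, a_1 = -1/5, a_2 = -3, so
  g(x) = -3*x^2 - x/5.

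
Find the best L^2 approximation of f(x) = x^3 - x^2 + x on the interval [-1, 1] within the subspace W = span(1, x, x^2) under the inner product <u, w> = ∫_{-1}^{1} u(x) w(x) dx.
g(x) = -x^2 + 8*x/5

The best approximation g ∈ W is the orthogonal projection of f onto W. Writing g = a_0 + a_1 x + a_2 x^2, the coefficients solve the normal equations G · a = b where
  G_{ij} = <φ_i, φ_j> and b_i = <f, φ_i>, with φ_0 = 1, φ_1 = x, φ_2 = x^2.
G =
  [2, 0, 2/3]
  [0, 2/3, 0]
  [2/3, 0, 2/5],
b = (-2/3, 16/15, -2/5).
Solving gives a_0 = 0, a_1 = 8/5, a_2 = -1, so
  g(x) = -x^2 + 8*x/5.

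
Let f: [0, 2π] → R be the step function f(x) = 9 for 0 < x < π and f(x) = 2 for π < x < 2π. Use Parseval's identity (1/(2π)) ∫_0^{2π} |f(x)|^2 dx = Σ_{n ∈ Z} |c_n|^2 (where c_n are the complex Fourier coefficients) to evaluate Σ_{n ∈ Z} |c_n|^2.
Σ |c_n|^2 = 85/2

Parseval equates the L^2 energy of f (normalised by 1/(2π)) with the ℓ^2 sum of its Fourier coefficients: (1/(2π)) ∫_0^{2π} |f|^2 = Σ |c_n|^2.
Compute the left side: (1/(2π)) [∫_0^π 9^2 dx + ∫_π^{2π} 2^2 dx] = (1/(2π)) · (81π + 4π) = (81 + 4)/2 = 85/2.
So Σ_{n ∈ Z} |c_n|^2 = 85/2.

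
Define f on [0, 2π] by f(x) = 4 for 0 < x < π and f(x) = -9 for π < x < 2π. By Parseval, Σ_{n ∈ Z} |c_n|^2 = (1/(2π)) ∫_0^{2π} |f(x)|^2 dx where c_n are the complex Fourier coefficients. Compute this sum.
Σ |c_n|^2 = 97/2

Parseval equates the L^2 energy of f (normalised by 1/(2π)) with the ℓ^2 sum of its Fourier coefficients: (1/(2π)) ∫_0^{2π} |f|^2 = Σ |c_n|^2.
Compute the left side: (1/(2π)) [∫_0^π 4^2 dx + ∫_π^{2π} (-9)^2 dx] = (1/(2π)) · (16π + 81π) = (16 + 81)/2 = 97/2.
So Σ_{n ∈ Z} |c_n|^2 = 97/2.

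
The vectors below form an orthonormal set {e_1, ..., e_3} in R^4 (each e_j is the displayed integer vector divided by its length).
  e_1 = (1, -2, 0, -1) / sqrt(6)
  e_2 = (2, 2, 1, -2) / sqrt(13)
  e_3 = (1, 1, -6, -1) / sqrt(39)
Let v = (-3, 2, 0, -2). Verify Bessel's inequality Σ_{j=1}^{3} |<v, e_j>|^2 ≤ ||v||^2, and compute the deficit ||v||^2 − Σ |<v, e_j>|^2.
Σ |<v, e_j>|^2 = 9/2; ||v||^2 = 17; deficit = 25/2

Write each e_j = u_j / sqrt(<u_j, u_j>) where u_j is the displayed integer vector. Then <v, e_j> = <v, u_j> / sqrt(<u_j, u_j>), so |<v, e_j>|^2 = <v, u_j>^2 / <u_j, u_j>.
Coefficients: <v, e_1> = -5/sqrt(6), <v, e_2> = 2/sqrt(13), <v, e_3> = 1/sqrt(39).
Square and sum: Σ |<v, e_j>|^2 = 9/2.
Compute ||v||^2 = v·v = 17.
Deficit = 17 − 9/2 = 25/2 ≥ 0, confirming Bessel's inequality. (The deficit equals ||v − Σ <v,e_j> e_j||^2, the squared distance from v to span{e_j}.)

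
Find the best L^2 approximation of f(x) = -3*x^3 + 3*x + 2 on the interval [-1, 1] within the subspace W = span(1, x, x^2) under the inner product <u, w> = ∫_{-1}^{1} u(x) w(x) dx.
g(x) = 6*x/5 + 2

The best approximation g ∈ W is the orthogonal projection of f onto W. Writing g = a_0 + a_1 x + a_2 x^2, the coefficients solve the normal equations G · a = b where
  G_{ij} = <φ_i, φ_j> and b_i = <f, φ_i>, with φ_0 = 1, φ_1 = x, φ_2 = x^2.
G =
  [2, 0, 2/3]
  [0, 2/3, 0]
  [2/3, 0, 2/5],
b = (4, 4/5, 4/3).
Solving gives a_0 = 2, a_1 = 6/5, a_2 = 0, so
  g(x) = 6*x/5 + 2.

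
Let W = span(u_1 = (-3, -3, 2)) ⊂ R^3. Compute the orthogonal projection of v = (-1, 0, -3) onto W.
proj_W(v) = (9/22, 9/22, -3/11)

Set up U = [u_1 | ... | u_1] ∈ R^(3×1). The projector onto W = col(U) is P = U (U^T U)^(-1) U^T.
Compute U^T U =
  [22],
and U^T v = (-3).
Solve U^T U · c = U^T v for the coefficients: c = (-3/22). The projection is proj_W(v) = U c.
Check: (v - proj_W(v)) · u_1 = 0  (should be 0).
Result: proj_W(v) = (9/22, 9/22, -3/11).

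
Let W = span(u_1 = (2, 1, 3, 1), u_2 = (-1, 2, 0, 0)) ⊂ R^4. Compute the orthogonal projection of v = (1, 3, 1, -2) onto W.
proj_W(v) = (-1/5, 12/5, 6/5, 2/5)

Set up U = [u_1 | ... | u_2] ∈ R^(4×2). The projector onto W = col(U) is P = U (U^T U)^(-1) U^T.
Compute U^T U =
  [15, 0]
  [0, 5],
and U^T v = (6, 5).
Solve U^T U · c = U^T v for the coefficients: c = (2/5, 1). The projection is proj_W(v) = U c.
Check: (v - proj_W(v)) · u_1 = 0  (should be 0).
Check: (v - proj_W(v)) · u_2 = 0  (should be 0).
Result: proj_W(v) = (-1/5, 12/5, 6/5, 2/5).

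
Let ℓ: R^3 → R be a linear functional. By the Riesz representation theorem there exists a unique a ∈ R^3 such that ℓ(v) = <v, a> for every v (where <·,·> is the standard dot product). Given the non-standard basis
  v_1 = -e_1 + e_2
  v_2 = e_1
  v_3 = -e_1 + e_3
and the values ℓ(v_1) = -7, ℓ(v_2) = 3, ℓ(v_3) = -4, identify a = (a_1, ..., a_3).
a = (3, -4, -1)

Write a = (a_1, ..., a_3) in the standard basis. For each basis vector v_i, ℓ(v_i) = <v_i, a> is a linear equation in the a_j's. Collect the n equations into a matrix system V a = ℓ, where row i of V is v_i (expressed in the standard basis). Since V is invertible (lower-triangular with 1s on the diagonal, up to permutation), solve by back-substitution:
  V =
[[-1, 1, 0],
 [1, 0, 0],
 [-1, 0, 1]]
  V a = (-7, 3, -4)
Solving gives a = (3, -4, -1).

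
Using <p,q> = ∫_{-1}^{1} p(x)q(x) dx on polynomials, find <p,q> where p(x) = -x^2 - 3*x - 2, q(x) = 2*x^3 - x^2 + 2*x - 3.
<p,q> = 28/3

Expand the product: p(x)·q(x) = -2*x^5 - 5*x^4 - 3*x^3 - x^2 + 5*x + 6.
∫_{-1}^{1} of each monomial x^k gives [2/(k+1) if k even, 0 if k odd]. Integrating term-by-term (or equivalently evaluating the antiderivative F(x) = -x^6/3 - x^5 - 3*x^4/4 - x^3/3 + 5*x^2/2 + 6*x at the endpoints):
  F(1) − F(−1) = 73/12 − (-13/4) = 28/3.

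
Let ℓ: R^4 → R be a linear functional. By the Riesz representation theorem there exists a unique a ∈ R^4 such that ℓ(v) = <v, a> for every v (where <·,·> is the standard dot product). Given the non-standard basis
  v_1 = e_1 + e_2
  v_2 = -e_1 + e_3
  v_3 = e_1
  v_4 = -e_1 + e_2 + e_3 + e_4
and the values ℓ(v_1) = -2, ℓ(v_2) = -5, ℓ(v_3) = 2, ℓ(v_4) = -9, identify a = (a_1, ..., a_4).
a = (2, -4, -3, 0)

Write a = (a_1, ..., a_4) in the standard basis. For each basis vector v_i, ℓ(v_i) = <v_i, a> is a linear equation in the a_j's. Collect the n equations into a matrix system V a = ℓ, where row i of V is v_i (expressed in the standard basis). Since V is invertible (lower-triangular with 1s on the diagonal, up to permutation), solve by back-substitution:
  V =
[[1, 1, 0, 0],
 [-1, 0, 1, 0],
 [1, 0, 0, 0],
 [-1, 1, 1, 1]]
  V a = (-2, -5, 2, -9)
Solving gives a = (2, -4, -3, 0).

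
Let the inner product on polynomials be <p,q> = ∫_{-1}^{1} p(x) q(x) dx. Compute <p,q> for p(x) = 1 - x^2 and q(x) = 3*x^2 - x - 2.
<p,q> = -28/15

Expand the product: p(x)·q(x) = -3*x^4 + x^3 + 5*x^2 - x - 2.
∫_{-1}^{1} of each monomial x^k gives [2/(k+1) if k even, 0 if k odd]. Integrating term-by-term (or equivalently evaluating the antiderivative F(x) = -3*x^5/5 + x^4/4 + 5*x^3/3 - x^2/2 - 2*x at the endpoints):
  F(1) − F(−1) = -71/60 − (41/60) = -28/15.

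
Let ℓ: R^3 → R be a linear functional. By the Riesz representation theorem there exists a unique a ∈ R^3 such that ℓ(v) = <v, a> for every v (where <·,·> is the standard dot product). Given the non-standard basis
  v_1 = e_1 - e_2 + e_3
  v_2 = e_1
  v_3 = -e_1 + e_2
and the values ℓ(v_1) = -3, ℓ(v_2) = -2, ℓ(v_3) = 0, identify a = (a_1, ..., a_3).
a = (-2, -2, -3)

Write a = (a_1, ..., a_3) in the standard basis. For each basis vector v_i, ℓ(v_i) = <v_i, a> is a linear equation in the a_j's. Collect the n equations into a matrix system V a = ℓ, where row i of V is v_i (expressed in the standard basis). Since V is invertible (lower-triangular with 1s on the diagonal, up to permutation), solve by back-substitution:
  V =
[[1, -1, 1],
 [1, 0, 0],
 [-1, 1, 0]]
  V a = (-3, -2, 0)
Solving gives a = (-2, -2, -3).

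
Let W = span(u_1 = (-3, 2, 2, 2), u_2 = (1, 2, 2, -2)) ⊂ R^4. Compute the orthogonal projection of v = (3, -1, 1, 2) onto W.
proj_W(v) = (11/17, -10/17, -10/17, -6/17)

Set up U = [u_1 | ... | u_2] ∈ R^(4×2). The projector onto W = col(U) is P = U (U^T U)^(-1) U^T.
Compute U^T U =
  [21, 1]
  [1, 13],
and U^T v = (-5, -1).
Solve U^T U · c = U^T v for the coefficients: c = (-4/17, -1/17). The projection is proj_W(v) = U c.
Check: (v - proj_W(v)) · u_1 = 0  (should be 0).
Check: (v - proj_W(v)) · u_2 = 0  (should be 0).
Result: proj_W(v) = (11/17, -10/17, -10/17, -6/17).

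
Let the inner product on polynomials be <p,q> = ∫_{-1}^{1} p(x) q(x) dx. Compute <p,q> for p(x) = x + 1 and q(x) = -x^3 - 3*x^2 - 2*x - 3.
<p,q> = -146/15

Expand the product: p(x)·q(x) = -x^4 - 4*x^3 - 5*x^2 - 5*x - 3.
∫_{-1}^{1} of each monomial x^k gives [2/(k+1) if k even, 0 if k odd]. Integrating term-by-term (or equivalently evaluating the antiderivative F(x) = -x^5/5 - x^4 - 5*x^3/3 - 5*x^2/2 - 3*x at the endpoints):
  F(1) − F(−1) = -251/30 − (41/30) = -146/15.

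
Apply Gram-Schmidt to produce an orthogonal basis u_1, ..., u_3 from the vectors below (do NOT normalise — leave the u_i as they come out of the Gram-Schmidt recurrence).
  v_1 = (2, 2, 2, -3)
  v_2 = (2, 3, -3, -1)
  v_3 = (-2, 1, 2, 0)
Orthogonal basis:
  u_1 = (2, 2, 2, -3)
  u_2 = (4/3, 7/3, -11/3, 0)
  u_3 = (-368/217, 727/434, 195/434, 2/7)

Apply the Gram-Schmidt recurrence
  u_1 = v_1
  u_i = v_i − Σ_{j<i} ((v_i · u_j) / (u_j · u_j)) · u_j.

Step by step this gives:
  u_1 = (2, 2, 2, -3)
  u_2 = (4/3, 7/3, -11/3, 0)
  u_3 = (-368/217, 727/434, 195/434, 2/7)

Orthogonality check:
  u_2 · u_1 = 0 (should be 0)
  u_3 · u_1 = 0 (should be 0)
  u_3 · u_2 = 0 (should be 0)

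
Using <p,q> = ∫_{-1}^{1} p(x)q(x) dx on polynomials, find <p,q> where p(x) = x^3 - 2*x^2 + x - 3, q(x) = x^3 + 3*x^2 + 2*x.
<p,q> = -586/105

Expand the product: p(x)·q(x) = x^6 + x^5 - 3*x^4 - 4*x^3 - 7*x^2 - 6*x.
∫_{-1}^{1} of each monomial x^k gives [2/(k+1) if k even, 0 if k odd]. Integrating term-by-term (or equivalently evaluating the antiderivative F(x) = x^7/7 + x^6/6 - 3*x^5/5 - x^4 - 7*x^3/3 - 3*x^2 at the endpoints):
  F(1) − F(−1) = -1391/210 − (-73/70) = -586/105.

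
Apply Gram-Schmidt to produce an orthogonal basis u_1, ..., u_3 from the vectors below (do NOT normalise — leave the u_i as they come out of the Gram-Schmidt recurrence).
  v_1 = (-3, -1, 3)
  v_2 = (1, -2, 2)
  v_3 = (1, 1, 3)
Orthogonal basis:
  u_1 = (-3, -1, 3)
  u_2 = (34/19, -33/19, 23/19)
  u_3 = (68/73, 153/73, 119/73)

Apply the Gram-Schmidt recurrence
  u_1 = v_1
  u_i = v_i − Σ_{j<i} ((v_i · u_j) / (u_j · u_j)) · u_j.

Step by step this gives:
  u_1 = (-3, -1, 3)
  u_2 = (34/19, -33/19, 23/19)
  u_3 = (68/73, 153/73, 119/73)

Orthogonality check:
  u_2 · u_1 = 0 (should be 0)
  u_3 · u_1 = 0 (should be 0)
  u_3 · u_2 = 0 (should be 0)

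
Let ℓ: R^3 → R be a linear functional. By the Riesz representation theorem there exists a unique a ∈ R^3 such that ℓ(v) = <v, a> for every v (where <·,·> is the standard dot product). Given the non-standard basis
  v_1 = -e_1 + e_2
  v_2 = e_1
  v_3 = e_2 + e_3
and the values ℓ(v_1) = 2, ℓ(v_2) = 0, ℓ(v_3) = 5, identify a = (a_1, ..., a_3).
a = (0, 2, 3)

Write a = (a_1, ..., a_3) in the standard basis. For each basis vector v_i, ℓ(v_i) = <v_i, a> is a linear equation in the a_j's. Collect the n equations into a matrix system V a = ℓ, where row i of V is v_i (expressed in the standard basis). Since V is invertible (lower-triangular with 1s on the diagonal, up to permutation), solve by back-substitution:
  V =
[[-1, 1, 0],
 [1, 0, 0],
 [0, 1, 1]]
  V a = (2, 0, 5)
Solving gives a = (0, 2, 3).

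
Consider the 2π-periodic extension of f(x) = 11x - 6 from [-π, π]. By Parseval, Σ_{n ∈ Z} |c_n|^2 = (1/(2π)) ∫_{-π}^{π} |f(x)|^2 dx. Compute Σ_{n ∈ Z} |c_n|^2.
Σ |c_n|^2 = 121π^2/3 + 36

Expand and integrate term by term over [-π, π]:
  ∫ (11x)^2 dx = 121·(2π^3/3); ∫ 2·11·(-6)·x dx = 0 (odd integrand); ∫ (-6)^2 dx = 36·2π.
So (1/(2π)) ∫_{-π}^{π} (11x - 6)^2 dx = 121π^2/3 + 36 = 121π^2/3 + 36.
Parseval ⇒ Σ |c_n|^2 = 121π^2/3 + 36.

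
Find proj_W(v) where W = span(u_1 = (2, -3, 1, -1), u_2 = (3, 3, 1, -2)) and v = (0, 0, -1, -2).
proj_W(v) = (181/345, 22/115, 68/345, -113/345)

Set up U = [u_1 | ... | u_2] ∈ R^(4×2). The projector onto W = col(U) is P = U (U^T U)^(-1) U^T.
Compute U^T U =
  [15, 0]
  [0, 23],
and U^T v = (1, 3).
Solve U^T U · c = U^T v for the coefficients: c = (1/15, 3/23). The projection is proj_W(v) = U c.
Check: (v - proj_W(v)) · u_1 = 0  (should be 0).
Check: (v - proj_W(v)) · u_2 = 0  (should be 0).
Result: proj_W(v) = (181/345, 22/115, 68/345, -113/345).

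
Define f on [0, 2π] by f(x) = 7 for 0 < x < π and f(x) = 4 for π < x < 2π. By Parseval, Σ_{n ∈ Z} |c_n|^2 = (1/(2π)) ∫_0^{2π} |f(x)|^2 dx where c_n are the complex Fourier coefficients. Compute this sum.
Σ |c_n|^2 = 65/2

Parseval equates the L^2 energy of f (normalised by 1/(2π)) with the ℓ^2 sum of its Fourier coefficients: (1/(2π)) ∫_0^{2π} |f|^2 = Σ |c_n|^2.
Compute the left side: (1/(2π)) [∫_0^π 7^2 dx + ∫_π^{2π} 4^2 dx] = (1/(2π)) · (49π + 16π) = (49 + 16)/2 = 65/2.
So Σ_{n ∈ Z} |c_n|^2 = 65/2.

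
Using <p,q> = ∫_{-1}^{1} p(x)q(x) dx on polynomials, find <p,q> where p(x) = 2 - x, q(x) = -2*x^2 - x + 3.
<p,q> = 10

Expand the product: p(x)·q(x) = 2*x^3 - 3*x^2 - 5*x + 6.
∫_{-1}^{1} of each monomial x^k gives [2/(k+1) if k even, 0 if k odd]. Integrating term-by-term (or equivalently evaluating the antiderivative F(x) = x^4/2 - x^3 - 5*x^2/2 + 6*x at the endpoints):
  F(1) − F(−1) = 3 − (-7) = 10.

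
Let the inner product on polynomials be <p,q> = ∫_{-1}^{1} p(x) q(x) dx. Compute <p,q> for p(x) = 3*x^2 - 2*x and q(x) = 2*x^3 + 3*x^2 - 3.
<p,q> = -4

Expand the product: p(x)·q(x) = 6*x^5 + 5*x^4 - 6*x^3 - 9*x^2 + 6*x.
∫_{-1}^{1} of each monomial x^k gives [2/(k+1) if k even, 0 if k odd]. Integrating term-by-term (or equivalently evaluating the antiderivative F(x) = x^6 + x^5 - 3*x^4/2 - 3*x^3 + 3*x^2 at the endpoints):
  F(1) − F(−1) = 1/2 − (9/2) = -4.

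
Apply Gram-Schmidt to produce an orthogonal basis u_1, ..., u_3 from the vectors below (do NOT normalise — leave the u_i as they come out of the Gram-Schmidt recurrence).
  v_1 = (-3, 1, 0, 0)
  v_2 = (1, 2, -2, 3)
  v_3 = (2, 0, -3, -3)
Orthogonal basis:
  u_1 = (-3, 1, 0, 0)
  u_2 = (7/10, 21/10, -2, 3)
  u_3 = (47/179, 141/179, -569/179, -489/179)

Apply the Gram-Schmidt recurrence
  u_1 = v_1
  u_i = v_i − Σ_{j<i} ((v_i · u_j) / (u_j · u_j)) · u_j.

Step by step this gives:
  u_1 = (-3, 1, 0, 0)
  u_2 = (7/10, 21/10, -2, 3)
  u_3 = (47/179, 141/179, -569/179, -489/179)

Orthogonality check:
  u_2 · u_1 = 0 (should be 0)
  u_3 · u_1 = 0 (should be 0)
  u_3 · u_2 = 0 (should be 0)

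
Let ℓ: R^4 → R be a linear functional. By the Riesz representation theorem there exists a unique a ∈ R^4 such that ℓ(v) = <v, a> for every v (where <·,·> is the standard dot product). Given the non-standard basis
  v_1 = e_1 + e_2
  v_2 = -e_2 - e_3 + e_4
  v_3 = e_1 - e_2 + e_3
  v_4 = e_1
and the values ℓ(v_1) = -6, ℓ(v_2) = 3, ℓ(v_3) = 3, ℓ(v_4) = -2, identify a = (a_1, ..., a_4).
a = (-2, -4, 1, 0)

Write a = (a_1, ..., a_4) in the standard basis. For each basis vector v_i, ℓ(v_i) = <v_i, a> is a linear equation in the a_j's. Collect the n equations into a matrix system V a = ℓ, where row i of V is v_i (expressed in the standard basis). Since V is invertible (lower-triangular with 1s on the diagonal, up to permutation), solve by back-substitution:
  V =
[[1, 1, 0, 0],
 [0, -1, -1, 1],
 [1, -1, 1, 0],
 [1, 0, 0, 0]]
  V a = (-6, 3, 3, -2)
Solving gives a = (-2, -4, 1, 0).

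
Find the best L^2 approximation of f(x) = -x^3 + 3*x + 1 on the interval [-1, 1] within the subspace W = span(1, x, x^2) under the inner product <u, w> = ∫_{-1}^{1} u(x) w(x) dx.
g(x) = 12*x/5 + 1

The best approximation g ∈ W is the orthogonal projection of f onto W. Writing g = a_0 + a_1 x + a_2 x^2, the coefficients solve the normal equations G · a = b where
  G_{ij} = <φ_i, φ_j> and b_i = <f, φ_i>, with φ_0 = 1, φ_1 = x, φ_2 = x^2.
G =
  [2, 0, 2/3]
  [0, 2/3, 0]
  [2/3, 0, 2/5],
b = (2, 8/5, 2/3).
Solving gives a_0 = 1, a_1 = 12/5, a_2 = 0, so
  g(x) = 12*x/5 + 1.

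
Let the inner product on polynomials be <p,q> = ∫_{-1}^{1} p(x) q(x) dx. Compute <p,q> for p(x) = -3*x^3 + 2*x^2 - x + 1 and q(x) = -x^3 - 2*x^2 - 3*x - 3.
<p,q> = -638/105

Expand the product: p(x)·q(x) = 3*x^6 + 4*x^5 + 6*x^4 + 4*x^3 - 5*x^2 - 3.
∫_{-1}^{1} of each monomial x^k gives [2/(k+1) if k even, 0 if k odd]. Integrating term-by-term (or equivalently evaluating the antiderivative F(x) = 3*x^7/7 + 2*x^6/3 + 6*x^5/5 + x^4 - 5*x^3/3 - 3*x at the endpoints):
  F(1) − F(−1) = -48/35 − (494/105) = -638/105.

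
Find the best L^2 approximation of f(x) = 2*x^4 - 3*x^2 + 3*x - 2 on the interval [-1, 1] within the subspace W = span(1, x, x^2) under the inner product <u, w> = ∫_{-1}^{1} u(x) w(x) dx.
g(x) = -9*x^2/7 + 3*x - 76/35

The best approximation g ∈ W is the orthogonal projection of f onto W. Writing g = a_0 + a_1 x + a_2 x^2, the coefficients solve the normal equations G · a = b where
  G_{ij} = <φ_i, φ_j> and b_i = <f, φ_i>, with φ_0 = 1, φ_1 = x, φ_2 = x^2.
G =
  [2, 0, 2/3]
  [0, 2/3, 0]
  [2/3, 0, 2/5],
b = (-26/5, 2, -206/105).
Solving gives a_0 = -76/35, a_1 = 3, a_2 = -9/7, so
  g(x) = -9*x^2/7 + 3*x - 76/35.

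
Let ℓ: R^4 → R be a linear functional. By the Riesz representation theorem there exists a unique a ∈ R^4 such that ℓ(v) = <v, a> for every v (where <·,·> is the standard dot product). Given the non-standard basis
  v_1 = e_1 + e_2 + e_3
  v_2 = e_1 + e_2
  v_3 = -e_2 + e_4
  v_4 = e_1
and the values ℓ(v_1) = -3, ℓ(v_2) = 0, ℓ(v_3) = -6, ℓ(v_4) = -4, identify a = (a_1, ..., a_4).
a = (-4, 4, -3, -2)

Write a = (a_1, ..., a_4) in the standard basis. For each basis vector v_i, ℓ(v_i) = <v_i, a> is a linear equation in the a_j's. Collect the n equations into a matrix system V a = ℓ, where row i of V is v_i (expressed in the standard basis). Since V is invertible (lower-triangular with 1s on the diagonal, up to permutation), solve by back-substitution:
  V =
[[1, 1, 1, 0],
 [1, 1, 0, 0],
 [0, -1, 0, 1],
 [1, 0, 0, 0]]
  V a = (-3, 0, -6, -4)
Solving gives a = (-4, 4, -3, -2).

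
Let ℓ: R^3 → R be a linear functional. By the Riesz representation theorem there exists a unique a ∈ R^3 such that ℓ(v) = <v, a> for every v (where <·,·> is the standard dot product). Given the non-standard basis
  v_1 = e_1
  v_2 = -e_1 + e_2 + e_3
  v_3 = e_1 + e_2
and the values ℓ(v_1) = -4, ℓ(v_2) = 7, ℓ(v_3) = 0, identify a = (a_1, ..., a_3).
a = (-4, 4, -1)

Write a = (a_1, ..., a_3) in the standard basis. For each basis vector v_i, ℓ(v_i) = <v_i, a> is a linear equation in the a_j's. Collect the n equations into a matrix system V a = ℓ, where row i of V is v_i (expressed in the standard basis). Since V is invertible (lower-triangular with 1s on the diagonal, up to permutation), solve by back-substitution:
  V =
[[1, 0, 0],
 [-1, 1, 1],
 [1, 1, 0]]
  V a = (-4, 7, 0)
Solving gives a = (-4, 4, -1).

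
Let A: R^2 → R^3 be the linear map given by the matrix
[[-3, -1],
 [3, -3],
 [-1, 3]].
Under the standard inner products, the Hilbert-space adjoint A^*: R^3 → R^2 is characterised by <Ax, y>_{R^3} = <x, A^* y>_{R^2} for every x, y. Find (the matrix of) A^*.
A^* = A^T =
[[-3, 3, -1],
 [-1, -3, 3]]

For real matrices with standard dot products, the defining identity <Ax, y> = <x, A^* y> gives (Ax)^T y = x^T (A^*) y, i.e. x^T A^T y = x^T (A^*) y. Since this holds for all x, y, we must have A^* = A^T. Therefore
A^* =
[[-3, 3, -1],
 [-1, -3, 3]].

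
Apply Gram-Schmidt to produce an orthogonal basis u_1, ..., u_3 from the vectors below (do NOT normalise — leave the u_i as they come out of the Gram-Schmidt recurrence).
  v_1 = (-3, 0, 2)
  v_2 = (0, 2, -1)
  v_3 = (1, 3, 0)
Orthogonal basis:
  u_1 = (-3, 0, 2)
  u_2 = (-6/13, 2, -9/13)
  u_3 = (52/61, 39/61, 78/61)

Apply the Gram-Schmidt recurrence
  u_1 = v_1
  u_i = v_i − Σ_{j<i} ((v_i · u_j) / (u_j · u_j)) · u_j.

Step by step this gives:
  u_1 = (-3, 0, 2)
  u_2 = (-6/13, 2, -9/13)
  u_3 = (52/61, 39/61, 78/61)

Orthogonality check:
  u_2 · u_1 = 0 (should be 0)
  u_3 · u_1 = 0 (should be 0)
  u_3 · u_2 = 0 (should be 0)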